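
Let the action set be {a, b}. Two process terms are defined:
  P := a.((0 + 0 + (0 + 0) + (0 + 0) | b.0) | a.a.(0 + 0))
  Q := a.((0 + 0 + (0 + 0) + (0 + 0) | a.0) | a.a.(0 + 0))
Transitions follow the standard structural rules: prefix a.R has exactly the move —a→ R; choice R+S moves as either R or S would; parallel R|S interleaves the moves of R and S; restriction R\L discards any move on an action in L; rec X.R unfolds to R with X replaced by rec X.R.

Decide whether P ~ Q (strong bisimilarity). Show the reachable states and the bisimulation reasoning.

not bisimilar

Reachable graph of P (7 states):
  u0 = a.((0 + 0 + (0 + 0) + (0 + 0) | b.0) | a.a.(0 + 0)) ⊢ ··a··> u1
  u1 = (0 + 0 + (0 + 0) + (0 + 0) | b.0) | a.a.(0 + 0) ⊢ ··a··> u2, ··b··> u3
  u2 = (0 + 0 + (0 + 0) + (0 + 0) | b.0) | a.(0 + 0) ⊢ ··a··> u4, ··b··> u5
  u3 = (0 + 0) | 0 | a.a.(0 + 0) ⊢ ··a··> u5
  u4 = (0 + 0 + (0 + 0) + (0 + 0) | b.0) | (0 + 0) ⊢ ··b··> u6
  u5 = (0 + 0) | 0 | a.(0 + 0) ⊢ ··a··> u6
  u6 = (0 + 0) | 0 | (0 + 0) ⊢ stopped
Reachable graph of Q (7 states):
  v0 = a.((0 + 0 + (0 + 0) + (0 + 0) | a.0) | a.a.(0 + 0)) ⊢ ··a··> v1
  v1 = (0 + 0 + (0 + 0) + (0 + 0) | a.0) | a.a.(0 + 0) ⊢ ··a··> v2, ··a··> v3
  v2 = (0 + 0 + (0 + 0) + (0 + 0) | a.0) | a.(0 + 0) ⊢ ··a··> v4, ··a··> v5
  v3 = (0 + 0) | 0 | a.a.(0 + 0) ⊢ ··a··> v5
  v4 = (0 + 0 + (0 + 0) + (0 + 0) | a.0) | (0 + 0) ⊢ ··a··> v6
  v5 = (0 + 0) | 0 | a.(0 + 0) ⊢ ··a··> v6
  v6 = (0 + 0) | 0 | (0 + 0) ⊢ stopped
Partition-refinement fixed point:
  B0 = {u0}
  B1 = {u1}
  B2 = {u2}
  B3 = {u5, v4, v5}
  B4 = {u6, v6}
  B5 = {u4}
  B6 = {u3, v2, v3}
  B7 = {v0}
  B8 = {v1}
u0 ∈ B0, v0 ∈ B7 → different blocks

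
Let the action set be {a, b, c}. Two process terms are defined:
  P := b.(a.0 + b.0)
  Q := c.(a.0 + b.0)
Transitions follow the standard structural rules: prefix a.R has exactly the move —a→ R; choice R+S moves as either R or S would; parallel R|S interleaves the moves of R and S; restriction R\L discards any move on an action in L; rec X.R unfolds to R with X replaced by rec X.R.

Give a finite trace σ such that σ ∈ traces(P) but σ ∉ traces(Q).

P's transition system — 3 states:
  p0 = b.(a.0 + b.0) has moves -b-> p1
  p1 = a.0 + b.0 has moves -a-> p2, -b-> p2
  p2 = 0 has moves (no moves)
Q's transition system — 3 states:
  q0 = c.(a.0 + b.0) has moves -c-> q1
  q1 = a.0 + b.0 has moves -a-> q2, -b-> q2
  q2 = 0 has moves (no moves)
Executing b from P (initial set {p0}):
  after b @ step 1: {p1}
  ✓ P
Executing b from Q (initial set {q0}):
  after b @ step 1: ∅ (Q stuck)

b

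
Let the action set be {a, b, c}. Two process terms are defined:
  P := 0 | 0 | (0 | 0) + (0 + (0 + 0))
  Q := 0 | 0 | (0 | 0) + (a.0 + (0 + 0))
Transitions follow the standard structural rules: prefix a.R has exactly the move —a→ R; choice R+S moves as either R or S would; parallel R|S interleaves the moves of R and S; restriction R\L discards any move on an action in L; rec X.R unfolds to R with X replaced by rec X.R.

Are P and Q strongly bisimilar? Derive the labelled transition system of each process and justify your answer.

NO

P's transition system — 1 states:
  u0 = 0 | 0 | (0 | 0) + (0 + (0 + 0)) :: (no moves)
Q's transition system — 2 states:
  v0 = 0 | 0 | (0 | 0) + (a.0 + (0 + 0)) :: -a-> v1
  v1 = 0 :: (no moves)
Coarsest stable partition (strong bisimilarity classes):
  B0 = {u0, v1}
  B1 = {v0}
u0 ∈ B0, v0 ∈ B1 → different blocks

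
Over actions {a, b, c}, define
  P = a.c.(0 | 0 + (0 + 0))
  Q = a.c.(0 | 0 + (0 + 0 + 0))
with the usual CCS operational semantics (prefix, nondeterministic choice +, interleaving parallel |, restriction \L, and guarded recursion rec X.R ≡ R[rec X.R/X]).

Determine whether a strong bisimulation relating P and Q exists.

YES

LTS(P): 3 reachable states
  m0 = a.c.(0 | 0 + (0 + 0)) :: ··a··> m1
  m1 = c.(0 | 0 + (0 + 0)) :: ··c··> m2
  m2 = 0 | 0 + (0 + 0) :: (no moves)
LTS(Q): 3 reachable states
  n0 = a.c.(0 | 0 + (0 + 0 + 0)) :: ··a··> n1
  n1 = c.(0 | 0 + (0 + 0 + 0)) :: ··c··> n2
  n2 = 0 | 0 + (0 + 0 + 0) :: (no moves)
Coarsest stable partition (strong bisimilarity classes):
  B0 = {m0, n0}
  B1 = {m1, n1}
  B2 = {m2, n2}
m0 ∈ B0, n0 ∈ B0 → same block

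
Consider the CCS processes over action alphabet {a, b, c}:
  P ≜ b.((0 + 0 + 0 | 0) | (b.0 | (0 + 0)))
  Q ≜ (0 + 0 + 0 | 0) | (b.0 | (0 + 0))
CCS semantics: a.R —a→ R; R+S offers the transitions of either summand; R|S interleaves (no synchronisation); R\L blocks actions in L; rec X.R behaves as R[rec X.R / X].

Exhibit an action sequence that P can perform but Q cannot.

P's transition system — 3 states:
  u0 = b.((0 + 0 + 0 | 0) | (b.0 | (0 + 0))) :: =b=> u1
  u1 = (0 + 0 + 0 | 0) | (b.0 | (0 + 0)) :: =b=> u2
  u2 = (0 + 0 + 0 | 0) | (0 | (0 + 0)) :: deadlocked
Q's transition system — 2 states:
  v0 = (0 + 0 + 0 | 0) | (b.0 | (0 + 0)) :: =b=> v1
  v1 = (0 + 0 + 0 | 0) | (0 | (0 + 0)) :: deadlocked
Run σ = ⟨bb⟩ on P: start {u0}
  after b @ step 1: {u1}
  after b @ step 2: {u2}
  P completes σ.
Run σ = ⟨bb⟩ on Q: start {v0}
  after b @ step 1: {v1}
  after b @ step 2: ∅ (Q stuck)

bb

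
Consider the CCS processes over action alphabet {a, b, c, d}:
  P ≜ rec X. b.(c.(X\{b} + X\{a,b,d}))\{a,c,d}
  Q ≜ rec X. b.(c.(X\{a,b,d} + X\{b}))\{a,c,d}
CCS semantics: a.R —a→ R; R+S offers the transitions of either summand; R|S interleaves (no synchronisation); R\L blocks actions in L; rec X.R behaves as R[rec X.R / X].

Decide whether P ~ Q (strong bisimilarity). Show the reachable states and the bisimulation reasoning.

bisimilar

P's transition system — 2 states:
  s0 = rec X. b.(c.(X\{b} + X\{a,b,d}))\{a,c,d} has moves ··b··> s1
  s1 = (c.((rec X. b.(c.(X\{b} + X\{a,b,d}))\{a,c,d})\{b} + (rec X. b.(c.(X\{b} + X\{a,b,d}))\{a,c,d})\{a,b,d}))\{a,c,d} has moves (no moves)
Q's transition system — 2 states:
  t0 = rec X. b.(c.(X\{a,b,d} + X\{b}))\{a,c,d} has moves ··b··> t1
  t1 = (c.((rec X. b.(c.(X\{a,b,d} + X\{b}))\{a,c,d})\{a,b,d} + (rec X. b.(c.(X\{a,b,d} + X\{b}))\{a,c,d})\{b}))\{a,c,d} has moves (no moves)
Bisimilarity quotient blocks:
  B0 = {s0, t0}
  B1 = {s1, t1}
s0 ∈ B0, t0 ∈ B0 → same block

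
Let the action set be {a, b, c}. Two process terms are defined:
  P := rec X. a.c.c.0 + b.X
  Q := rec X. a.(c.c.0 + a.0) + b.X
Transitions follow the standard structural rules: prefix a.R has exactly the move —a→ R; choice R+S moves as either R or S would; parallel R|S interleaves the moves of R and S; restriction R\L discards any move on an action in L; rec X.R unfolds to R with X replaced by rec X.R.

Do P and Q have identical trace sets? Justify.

traces(P) ≠ traces(Q) — witness ⟨aa⟩

Reachable graph of P (4 states):
  s0 = rec X. a.c.c.0 + b.X :: —a→ s1, —b→ s0
  s1 = c.c.0 :: —c→ s2
  s2 = c.0 :: —c→ s3
  s3 = 0 :: (no moves)
Reachable graph of Q (4 states):
  t0 = rec X. a.(c.c.0 + a.0) + b.X :: —a→ t1, —b→ t0
  t1 = c.c.0 + a.0 :: —a→ t2, —c→ t3
  t2 = 0 :: (no moves)
  t3 = c.0 :: —c→ t2
Trace ⟨aa⟩ through Q, begin at {t0}:
  after a @ step 1: {t1}
  after a @ step 2: {t2}
  ✓ Q
Trace ⟨aa⟩ through P, begin at {s0}:
  after a @ step 1: {s1}
  after a @ step 2: no successor for P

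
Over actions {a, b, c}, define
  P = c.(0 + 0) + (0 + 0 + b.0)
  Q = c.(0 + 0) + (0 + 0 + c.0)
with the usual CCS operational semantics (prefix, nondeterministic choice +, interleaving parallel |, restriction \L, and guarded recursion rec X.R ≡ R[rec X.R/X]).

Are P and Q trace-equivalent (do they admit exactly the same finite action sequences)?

P's transition system — 3 states:
  s0 = c.(0 + 0) + (0 + 0 + b.0) | —b→ s1, —c→ s2
  s1 = 0 | ·
  s2 = 0 + 0 | ·
Q's transition system — 3 states:
  t0 = c.(0 + 0) + (0 + 0 + c.0) | —c→ t1, —c→ t2
  t1 = 0 | ·
  t2 = 0 + 0 | ·
Executing b from P (initial set {s0}):
  [1] b ⇒ {s1}
  P completes σ.
Executing b from Q (initial set {t0}):
  [1] b ⇒ no successor for Q

NO — witness ⟨b⟩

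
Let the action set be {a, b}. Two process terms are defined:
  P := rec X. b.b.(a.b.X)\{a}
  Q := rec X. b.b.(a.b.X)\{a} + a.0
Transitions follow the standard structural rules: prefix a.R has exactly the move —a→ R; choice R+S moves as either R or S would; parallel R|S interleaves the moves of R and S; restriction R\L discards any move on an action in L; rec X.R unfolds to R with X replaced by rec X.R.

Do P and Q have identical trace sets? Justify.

NO — witness ⟨a⟩

LTS(P): 3 reachable states
  m0 = rec X. b.b.(a.b.X)\{a} has moves --b--▸ m1
  m1 = b.(a.b.(rec X. b.b.(a.b.X)\{a}))\{a} has moves --b--▸ m2
  m2 = (a.b.(rec X. b.b.(a.b.X)\{a}))\{a} has moves stopped
LTS(Q): 4 reachable states
  n0 = rec X. b.b.(a.b.X)\{a} + a.0 has moves --a--▸ n1, --b--▸ n2
  n1 = 0 has moves stopped
  n2 = b.(a.b.(rec X. b.b.(a.b.X)\{a} + a.0))\{a} has moves --b--▸ n3
  n3 = (a.b.(rec X. b.b.(a.b.X)\{a} + a.0))\{a} has moves stopped
Executing a from Q (initial set {n0}):
  step 1 (a): {n1}
  Q completes σ.
Executing a from P (initial set {m0}):
  step 1 (a): no successor for P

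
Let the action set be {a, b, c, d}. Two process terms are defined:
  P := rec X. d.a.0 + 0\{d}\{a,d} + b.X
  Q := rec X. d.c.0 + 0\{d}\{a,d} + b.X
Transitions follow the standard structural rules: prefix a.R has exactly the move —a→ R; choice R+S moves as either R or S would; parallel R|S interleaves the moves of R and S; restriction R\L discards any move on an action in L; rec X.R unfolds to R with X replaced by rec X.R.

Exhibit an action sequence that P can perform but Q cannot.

da

P's transition system — 3 states:
  p0 = rec X. d.a.0 + 0\{d}\{a,d} + b.X has moves =b=> p0, =d=> p1
  p1 = a.0 has moves =a=> p2
  p2 = 0 has moves ·
Q's transition system — 3 states:
  q0 = rec X. d.c.0 + 0\{d}\{a,d} + b.X has moves =b=> q0, =d=> q1
  q1 = c.0 has moves =c=> q2
  q2 = 0 has moves ·
Run σ = ⟨da⟩ on P: start {p0}
  after d @ step 1: {p1}
  after a @ step 2: {p2}
  ✓ P
Run σ = ⟨da⟩ on Q: start {q0}
  after d @ step 1: {q1}
  after a @ step 2: no successor for Q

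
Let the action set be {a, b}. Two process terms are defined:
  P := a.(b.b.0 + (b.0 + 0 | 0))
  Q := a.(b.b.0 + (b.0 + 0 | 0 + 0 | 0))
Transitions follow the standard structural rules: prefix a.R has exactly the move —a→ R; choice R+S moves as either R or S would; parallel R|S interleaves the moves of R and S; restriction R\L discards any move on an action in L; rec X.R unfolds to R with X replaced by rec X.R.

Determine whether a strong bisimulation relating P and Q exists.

P's transition system — 4 states:
  u0 = a.(b.b.0 + (b.0 + 0 | 0)) has moves —a→ u1
  u1 = b.b.0 + (b.0 + 0 | 0) has moves —b→ u2, —b→ u3
  u2 = 0 has moves (no moves)
  u3 = b.0 has moves —b→ u2
Q's transition system — 4 states:
  v0 = a.(b.b.0 + (b.0 + 0 | 0 + 0 | 0)) has moves —a→ v1
  v1 = b.b.0 + (b.0 + 0 | 0 + 0 | 0) has moves —b→ v2, —b→ v3
  v2 = 0 has moves (no moves)
  v3 = b.0 has moves —b→ v2
Bisimilarity quotient blocks:
  B0 = {u0, v0}
  B1 = {u1, v1}
  B2 = {u3, v3}
  B3 = {u2, v2}
u0 ∈ B0, v0 ∈ B0 → same block

bisimilar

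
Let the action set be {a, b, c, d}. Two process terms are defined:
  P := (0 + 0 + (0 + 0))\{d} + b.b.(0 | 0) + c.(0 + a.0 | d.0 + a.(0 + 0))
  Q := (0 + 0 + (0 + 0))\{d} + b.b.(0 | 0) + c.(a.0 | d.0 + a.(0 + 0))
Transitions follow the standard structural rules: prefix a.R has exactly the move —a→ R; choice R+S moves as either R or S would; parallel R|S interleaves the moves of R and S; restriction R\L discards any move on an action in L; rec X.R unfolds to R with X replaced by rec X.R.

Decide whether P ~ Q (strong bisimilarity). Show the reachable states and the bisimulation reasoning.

LTS(P): 7 reachable states
  m0 = (0 + 0 + (0 + 0))\{d} + b.b.(0 | 0) + c.(0 + a.0 | d.0 + a.(0 + 0)) | —b→ m1, —c→ m2
  m1 = b.(0 | 0) | —b→ m3
  m2 = 0 + a.0 | d.0 + a.(0 + 0) | —a→ m4, —a→ m5, —d→ m6
  m3 = 0 | 0 | stopped
  m4 = 0 + 0 | stopped
  m5 = 0 | d.0 | —d→ m3
  m6 = a.0 | 0 | —a→ m3
LTS(Q): 7 reachable states
  n0 = (0 + 0 + (0 + 0))\{d} + b.b.(0 | 0) + c.(a.0 | d.0 + a.(0 + 0)) | —b→ n1, —c→ n2
  n1 = b.(0 | 0) | —b→ n3
  n2 = a.0 | d.0 + a.(0 + 0) | —a→ n4, —a→ n5, —d→ n6
  n3 = 0 | 0 | stopped
  n4 = 0 + 0 | stopped
  n5 = 0 | d.0 | —d→ n3
  n6 = a.0 | 0 | —a→ n3
Coarsest stable partition (strong bisimilarity classes):
  B0 = {m0, n0}
  B1 = {m1, n1}
  B2 = {m3, m4, n3, n4}
  B3 = {m2, n2}
  B4 = {m5, n5}
  B5 = {m6, n6}
m0 ∈ B0, n0 ∈ B0 → same block

bisimilar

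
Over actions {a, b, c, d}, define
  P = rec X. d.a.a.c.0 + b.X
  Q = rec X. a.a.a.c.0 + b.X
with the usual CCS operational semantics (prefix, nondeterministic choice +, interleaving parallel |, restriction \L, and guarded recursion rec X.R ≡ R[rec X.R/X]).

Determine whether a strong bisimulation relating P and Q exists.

P's transition system — 5 states:
  s0 = rec X. d.a.a.c.0 + b.X ⊢ --b--▸ s0, --d--▸ s1
  s1 = a.a.c.0 ⊢ --a--▸ s2
  s2 = a.c.0 ⊢ --a--▸ s3
  s3 = c.0 ⊢ --c--▸ s4
  s4 = 0 ⊢ stopped
Q's transition system — 5 states:
  t0 = rec X. a.a.a.c.0 + b.X ⊢ --a--▸ t1, --b--▸ t0
  t1 = a.a.c.0 ⊢ --a--▸ t2
  t2 = a.c.0 ⊢ --a--▸ t3
  t3 = c.0 ⊢ --c--▸ t4
  t4 = 0 ⊢ stopped
Bisimilarity quotient blocks:
  B0 = {s0}
  B1 = {s1, t1}
  B2 = {s2, t2}
  B3 = {s3, t3}
  B4 = {s4, t4}
  B5 = {t0}
s0 ∈ B0, t0 ∈ B5 → different blocks

P ≁ Q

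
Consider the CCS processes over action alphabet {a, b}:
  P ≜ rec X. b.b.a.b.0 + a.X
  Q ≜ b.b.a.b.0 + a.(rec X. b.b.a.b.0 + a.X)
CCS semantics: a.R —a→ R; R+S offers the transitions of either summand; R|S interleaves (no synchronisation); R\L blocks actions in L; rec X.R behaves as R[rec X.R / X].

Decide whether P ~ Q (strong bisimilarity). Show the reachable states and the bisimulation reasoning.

LTS(P): 5 reachable states
  p0 = rec X. b.b.a.b.0 + a.X → --a--▸ p0, --b--▸ p1
  p1 = b.a.b.0 → --b--▸ p2
  p2 = a.b.0 → --a--▸ p3
  p3 = b.0 → --b--▸ p4
  p4 = 0 → (no moves)
LTS(Q): 6 reachable states
  q0 = b.b.a.b.0 + a.(rec X. b.b.a.b.0 + a.X) → --a--▸ q1, --b--▸ q2
  q1 = rec X. b.b.a.b.0 + a.X → --a--▸ q1, --b--▸ q2
  q2 = b.a.b.0 → --b--▸ q3
  q3 = a.b.0 → --a--▸ q4
  q4 = b.0 → --b--▸ q5
  q5 = 0 → (no moves)
Partition-refinement fixed point:
  B0 = {p0, q0, q1}
  B1 = {p1, q2}
  B2 = {p2, q3}
  B3 = {p3, q4}
  B4 = {p4, q5}
p0 ∈ B0, q0 ∈ B0 → same block

P ~ Q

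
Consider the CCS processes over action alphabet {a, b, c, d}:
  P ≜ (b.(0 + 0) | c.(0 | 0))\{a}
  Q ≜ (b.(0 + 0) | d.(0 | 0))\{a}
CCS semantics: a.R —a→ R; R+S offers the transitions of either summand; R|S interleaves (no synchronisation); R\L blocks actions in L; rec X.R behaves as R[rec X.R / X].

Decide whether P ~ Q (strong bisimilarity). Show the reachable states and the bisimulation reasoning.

P ≁ Q

P's transition system — 4 states:
  m0 = (b.(0 + 0) | c.(0 | 0))\{a} | =b=> m1, =c=> m2
  m1 = ((0 + 0) | c.(0 | 0))\{a} | =c=> m3
  m2 = (b.(0 + 0) | (0 | 0))\{a} | =b=> m3
  m3 = ((0 + 0) | (0 | 0))\{a} | stopped
Q's transition system — 4 states:
  n0 = (b.(0 + 0) | d.(0 | 0))\{a} | =b=> n1, =d=> n2
  n1 = ((0 + 0) | d.(0 | 0))\{a} | =d=> n3
  n2 = (b.(0 + 0) | (0 | 0))\{a} | =b=> n3
  n3 = ((0 + 0) | (0 | 0))\{a} | stopped
Partition-refinement fixed point:
  B0 = {m0}
  B1 = {m1}
  B2 = {m3, n3}
  B3 = {m2, n2}
  B4 = {n0}
  B5 = {n1}
m0 ∈ B0, n0 ∈ B4 → different blocks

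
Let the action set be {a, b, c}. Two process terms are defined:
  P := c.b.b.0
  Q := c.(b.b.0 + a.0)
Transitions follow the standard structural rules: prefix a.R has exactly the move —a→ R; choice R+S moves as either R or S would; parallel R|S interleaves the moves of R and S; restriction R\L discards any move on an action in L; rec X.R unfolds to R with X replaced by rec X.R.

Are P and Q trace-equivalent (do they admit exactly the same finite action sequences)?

trace-distinct — witness ⟨ca⟩

Reachable graph of P (4 states):
  u0 = c.b.b.0 :: -c-> u1
  u1 = b.b.0 :: -b-> u2
  u2 = b.0 :: -b-> u3
  u3 = 0 :: deadlocked
Reachable graph of Q (4 states):
  v0 = c.(b.b.0 + a.0) :: -c-> v1
  v1 = b.b.0 + a.0 :: -a-> v2, -b-> v3
  v2 = 0 :: deadlocked
  v3 = b.0 :: -b-> v2
Trace ⟨ca⟩ through Q, begin at {v0}:
  step 1 (c): {v1}
  step 2 (a): {v2}
  — Q admits the full trace.
Trace ⟨ca⟩ through P, begin at {u0}:
  step 1 (c): {u1}
  step 2 (a): no successor for P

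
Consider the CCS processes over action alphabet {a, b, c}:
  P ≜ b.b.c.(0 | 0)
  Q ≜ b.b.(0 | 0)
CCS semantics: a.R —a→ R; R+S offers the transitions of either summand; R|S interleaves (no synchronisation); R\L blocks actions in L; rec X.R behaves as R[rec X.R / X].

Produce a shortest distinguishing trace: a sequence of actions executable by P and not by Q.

bbc

LTS(P): 4 reachable states
  m0 = b.b.c.(0 | 0) :: =b=> m1
  m1 = b.c.(0 | 0) :: =b=> m2
  m2 = c.(0 | 0) :: =c=> m3
  m3 = 0 | 0 :: ·
LTS(Q): 3 reachable states
  n0 = b.b.(0 | 0) :: =b=> n1
  n1 = b.(0 | 0) :: =b=> n2
  n2 = 0 | 0 :: ·
Executing bbc from P (initial set {m0}):
  step 1 (b): {m1}
  step 2 (b): {m2}
  step 3 (c): {m3}
  ✓ P
Executing bbc from Q (initial set {n0}):
  step 1 (b): {n1}
  step 2 (b): {n2}
  step 3 (c): no successor for Q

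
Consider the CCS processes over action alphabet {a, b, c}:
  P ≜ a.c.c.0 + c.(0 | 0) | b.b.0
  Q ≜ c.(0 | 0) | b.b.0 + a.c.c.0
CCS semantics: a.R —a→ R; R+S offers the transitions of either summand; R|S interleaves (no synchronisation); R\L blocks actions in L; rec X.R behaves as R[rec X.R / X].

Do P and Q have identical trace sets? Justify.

P's transition system — 9 states:
  u0 = a.c.c.0 + c.(0 | 0) | b.b.0 | ··a··> u1, ··b··> u2, ··c··> u3
  u1 = c.c.0 | ··c··> u4
  u2 = c.(0 | 0) | b.0 | ··b··> u5, ··c··> u6
  u3 = 0 | 0 | b.b.0 | ··b··> u6
  u4 = c.0 | ··c··> u7
  u5 = c.(0 | 0) | 0 | ··c··> u8
  u6 = 0 | 0 | b.0 | ··b··> u8
  u7 = 0 | ·
  u8 = 0 | 0 | 0 | ·
Q's transition system — 9 states:
  v0 = c.(0 | 0) | b.b.0 + a.c.c.0 | ··a··> v1, ··b··> v2, ··c··> v3
  v1 = c.c.0 | ··c··> v4
  v2 = c.(0 | 0) | b.0 | ··b··> v5, ··c··> v6
  v3 = 0 | 0 | b.b.0 | ··b··> v6
  v4 = c.0 | ··c··> v7
  v5 = c.(0 | 0) | 0 | ··c··> v8
  v6 = 0 | 0 | b.0 | ··b··> v8
  v7 = 0 | ·
  v8 = 0 | 0 | 0 | ·
Partition-refinement fixed point:
  B0 = {u0, v0}
  B1 = {u2, v2}
  B2 = {u6, v6}
  B3 = {u7, u8, v7, v8}
  B4 = {u4, u5, v4, v5}
  B5 = {u3, v3}
  B6 = {u1, v1}
u0 ∈ B0, v0 ∈ B0 → same block
Bisimilar ⇒ trace-equivalent.

YES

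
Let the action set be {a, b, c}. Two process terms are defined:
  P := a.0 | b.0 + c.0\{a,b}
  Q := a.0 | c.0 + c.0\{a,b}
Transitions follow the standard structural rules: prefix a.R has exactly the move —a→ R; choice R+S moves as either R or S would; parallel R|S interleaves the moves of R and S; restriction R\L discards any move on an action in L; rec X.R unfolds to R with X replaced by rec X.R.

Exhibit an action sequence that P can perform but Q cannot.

Reachable graph of P (5 states):
  u0 = a.0 | b.0 + c.0\{a,b} → --a--▸ u1, --b--▸ u2, --c--▸ u3
  u1 = 0 | b.0 → --b--▸ u4
  u2 = a.0 | 0 → --a--▸ u4
  u3 = 0\{a,b} → ·
  u4 = 0 | 0 → ·
Reachable graph of Q (5 states):
  v0 = a.0 | c.0 + c.0\{a,b} → --a--▸ v1, --c--▸ v2, --c--▸ v3
  v1 = 0 | c.0 → --c--▸ v4
  v2 = 0\{a,b} → ·
  v3 = a.0 | 0 → --a--▸ v4
  v4 = 0 | 0 → ·
Trace ⟨b⟩ through P, begin at {u0}:
  after b @ step 1: {u2}
  P completes σ.
Trace ⟨b⟩ through Q, begin at {v0}:
  after b @ step 1: no successor for Q

b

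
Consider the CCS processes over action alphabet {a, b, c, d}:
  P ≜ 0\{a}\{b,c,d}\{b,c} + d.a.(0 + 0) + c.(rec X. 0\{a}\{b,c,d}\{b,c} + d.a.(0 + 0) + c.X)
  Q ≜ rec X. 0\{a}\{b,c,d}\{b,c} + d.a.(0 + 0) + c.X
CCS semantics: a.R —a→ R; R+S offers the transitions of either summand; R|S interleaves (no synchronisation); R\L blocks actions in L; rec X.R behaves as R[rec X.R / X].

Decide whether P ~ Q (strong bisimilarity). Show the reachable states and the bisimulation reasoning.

P ~ Q

LTS(P): 4 reachable states
  p0 = 0\{a}\{b,c,d}\{b,c} + d.a.(0 + 0) + c.(rec X. 0\{a}\{b,c,d}\{b,c} + d.a.(0 + 0) + c.X) ⊢ ··c··> p1, ··d··> p2
  p1 = rec X. 0\{a}\{b,c,d}\{b,c} + d.a.(0 + 0) + c.X ⊢ ··c··> p1, ··d··> p2
  p2 = a.(0 + 0) ⊢ ··a··> p3
  p3 = 0 + 0 ⊢ ∅
LTS(Q): 3 reachable states
  q0 = rec X. 0\{a}\{b,c,d}\{b,c} + d.a.(0 + 0) + c.X ⊢ ··c··> q0, ··d··> q1
  q1 = a.(0 + 0) ⊢ ··a··> q2
  q2 = 0 + 0 ⊢ ∅
Coarsest stable partition (strong bisimilarity classes):
  B0 = {p0, p1, q0}
  B1 = {p2, q1}
  B2 = {p3, q2}
p0 ∈ B0, q0 ∈ B0 → same block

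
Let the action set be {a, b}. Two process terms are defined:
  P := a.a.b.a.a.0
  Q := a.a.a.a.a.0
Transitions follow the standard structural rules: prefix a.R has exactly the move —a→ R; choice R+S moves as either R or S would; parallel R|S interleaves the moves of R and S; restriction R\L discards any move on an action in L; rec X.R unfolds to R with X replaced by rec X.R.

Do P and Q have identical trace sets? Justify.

traces(P) ≠ traces(Q) — witness ⟨aab⟩

LTS(P): 6 reachable states
  u0 = a.a.b.a.a.0 :: —a→ u1
  u1 = a.b.a.a.0 :: —a→ u2
  u2 = b.a.a.0 :: —b→ u3
  u3 = a.a.0 :: —a→ u4
  u4 = a.0 :: —a→ u5
  u5 = 0 :: ∅
LTS(Q): 6 reachable states
  v0 = a.a.a.a.a.0 :: —a→ v1
  v1 = a.a.a.a.0 :: —a→ v2
  v2 = a.a.a.0 :: —a→ v3
  v3 = a.a.0 :: —a→ v4
  v4 = a.0 :: —a→ v5
  v5 = 0 :: ∅
Trace ⟨aab⟩ through P, begin at {u0}:
  [1] a ⇒ {u1}
  [2] a ⇒ {u2}
  [3] b ⇒ {u3}
  P completes σ.
Trace ⟨aab⟩ through Q, begin at {v0}:
  [1] a ⇒ {v1}
  [2] a ⇒ {v2}
  [3] b ⇒ no successor for Q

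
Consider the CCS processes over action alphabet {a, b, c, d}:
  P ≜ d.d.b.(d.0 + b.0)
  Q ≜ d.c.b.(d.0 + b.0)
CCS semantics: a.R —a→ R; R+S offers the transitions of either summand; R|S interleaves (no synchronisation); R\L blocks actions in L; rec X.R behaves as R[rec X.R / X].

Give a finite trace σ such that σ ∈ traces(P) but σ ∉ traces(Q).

P's transition system — 5 states:
  s0 = d.d.b.(d.0 + b.0) | -d-> s1
  s1 = d.b.(d.0 + b.0) | -d-> s2
  s2 = b.(d.0 + b.0) | -b-> s3
  s3 = d.0 + b.0 | -b-> s4, -d-> s4
  s4 = 0 | ∅
Q's transition system — 5 states:
  t0 = d.c.b.(d.0 + b.0) | -d-> t1
  t1 = c.b.(d.0 + b.0) | -c-> t2
  t2 = b.(d.0 + b.0) | -b-> t3
  t3 = d.0 + b.0 | -b-> t4, -d-> t4
  t4 = 0 | ∅
Executing dd from P (initial set {s0}):
  [1] d ⇒ {s1}
  [2] d ⇒ {s2}
  P completes σ.
Executing dd from Q (initial set {t0}):
  [1] d ⇒ {t1}
  [2] d ⇒ no successor for Q

dd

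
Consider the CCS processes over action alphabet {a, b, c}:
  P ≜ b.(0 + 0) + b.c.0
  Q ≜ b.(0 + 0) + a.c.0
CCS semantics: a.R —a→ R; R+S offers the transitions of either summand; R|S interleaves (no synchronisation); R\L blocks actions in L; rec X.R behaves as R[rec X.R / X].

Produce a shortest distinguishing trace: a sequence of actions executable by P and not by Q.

bc

Reachable graph of P (4 states):
  m0 = b.(0 + 0) + b.c.0 | ··b··> m1, ··b··> m2
  m1 = 0 + 0 | ·
  m2 = c.0 | ··c··> m3
  m3 = 0 | ·
Reachable graph of Q (4 states):
  n0 = b.(0 + 0) + a.c.0 | ··a··> n1, ··b··> n2
  n1 = c.0 | ··c··> n3
  n2 = 0 + 0 | ·
  n3 = 0 | ·
Executing bc from P (initial set {m0}):
  [1] b ⇒ {m1, m2}
  [2] c ⇒ {m3}
  ✓ P
Executing bc from Q (initial set {n0}):
  [1] b ⇒ {n2}
  [2] c ⇒ ∅  — Q cannot continue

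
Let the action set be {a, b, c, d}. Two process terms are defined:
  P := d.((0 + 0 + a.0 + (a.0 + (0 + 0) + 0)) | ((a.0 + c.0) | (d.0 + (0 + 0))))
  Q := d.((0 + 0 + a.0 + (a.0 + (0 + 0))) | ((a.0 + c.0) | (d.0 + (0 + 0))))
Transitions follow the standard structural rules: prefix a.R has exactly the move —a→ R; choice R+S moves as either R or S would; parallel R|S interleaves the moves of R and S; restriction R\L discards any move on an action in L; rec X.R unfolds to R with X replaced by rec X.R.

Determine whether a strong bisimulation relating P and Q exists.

YES

LTS(P): 9 reachable states
  s0 = d.((0 + 0 + a.0 + (a.0 + (0 + 0) + 0)) | ((a.0 + c.0) | (d.0 + (0 + 0)))) :: —d→ s1
  s1 = (0 + 0 + a.0 + (a.0 + (0 + 0) + 0)) | ((a.0 + c.0) | (d.0 + (0 + 0))) :: —a→ s2, —a→ s3, —c→ s2, —d→ s4
  s2 = (0 + 0 + a.0 + (a.0 + (0 + 0) + 0)) | (0 | (d.0 + (0 + 0))) :: —a→ s5, —d→ s6
  s3 = 0 | ((a.0 + c.0) | (d.0 + (0 + 0))) :: —a→ s5, —c→ s5, —d→ s7
  s4 = (0 + 0 + a.0 + (a.0 + (0 + 0) + 0)) | ((a.0 + c.0) | 0) :: —a→ s6, —a→ s7, —c→ s6
  s5 = 0 | (0 | (d.0 + (0 + 0))) :: —d→ s8
  s6 = (0 + 0 + a.0 + (a.0 + (0 + 0) + 0)) | (0 | 0) :: —a→ s8
  s7 = 0 | ((a.0 + c.0) | 0) :: —a→ s8, —c→ s8
  s8 = 0 | (0 | 0) :: (no moves)
LTS(Q): 9 reachable states
  t0 = d.((0 + 0 + a.0 + (a.0 + (0 + 0))) | ((a.0 + c.0) | (d.0 + (0 + 0)))) :: —d→ t1
  t1 = (0 + 0 + a.0 + (a.0 + (0 + 0))) | ((a.0 + c.0) | (d.0 + (0 + 0))) :: —a→ t2, —a→ t3, —c→ t2, —d→ t4
  t2 = (0 + 0 + a.0 + (a.0 + (0 + 0))) | (0 | (d.0 + (0 + 0))) :: —a→ t5, —d→ t6
  t3 = 0 | ((a.0 + c.0) | (d.0 + (0 + 0))) :: —a→ t5, —c→ t5, —d→ t7
  t4 = (0 + 0 + a.0 + (a.0 + (0 + 0))) | ((a.0 + c.0) | 0) :: —a→ t6, —a→ t7, —c→ t6
  t5 = 0 | (0 | (d.0 + (0 + 0))) :: —d→ t8
  t6 = (0 + 0 + a.0 + (a.0 + (0 + 0))) | (0 | 0) :: —a→ t8
  t7 = 0 | ((a.0 + c.0) | 0) :: —a→ t8, —c→ t8
  t8 = 0 | (0 | 0) :: (no moves)
Coarsest stable partition (strong bisimilarity classes):
  B0 = {s0, t0}
  B1 = {s1, t1}
  B2 = {s3, t3}
  B3 = {s7, t7}
  B4 = {s8, t8}
  B5 = {s5, t5}
  B6 = {s4, t4}
  B7 = {s6, t6}
  B8 = {s2, t2}
s0 ∈ B0, t0 ∈ B0 → same block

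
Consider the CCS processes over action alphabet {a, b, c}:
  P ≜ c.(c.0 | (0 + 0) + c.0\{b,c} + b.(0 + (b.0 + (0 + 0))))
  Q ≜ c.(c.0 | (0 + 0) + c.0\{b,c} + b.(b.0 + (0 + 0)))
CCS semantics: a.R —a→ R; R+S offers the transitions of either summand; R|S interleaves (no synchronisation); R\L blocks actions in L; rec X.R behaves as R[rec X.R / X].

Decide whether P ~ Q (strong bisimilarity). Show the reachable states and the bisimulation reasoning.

Reachable graph of P (6 states):
  m0 = c.(c.0 | (0 + 0) + c.0\{b,c} + b.(0 + (b.0 + (0 + 0)))) → =c=> m1
  m1 = c.0 | (0 + 0) + c.0\{b,c} + b.(0 + (b.0 + (0 + 0))) → =b=> m2, =c=> m3, =c=> m4
  m2 = 0 + (b.0 + (0 + 0)) → =b=> m5
  m3 = 0 | (0 + 0) → deadlocked
  m4 = 0\{b,c} → deadlocked
  m5 = 0 → deadlocked
Reachable graph of Q (6 states):
  n0 = c.(c.0 | (0 + 0) + c.0\{b,c} + b.(b.0 + (0 + 0))) → =c=> n1
  n1 = c.0 | (0 + 0) + c.0\{b,c} + b.(b.0 + (0 + 0)) → =b=> n2, =c=> n3, =c=> n4
  n2 = b.0 + (0 + 0) → =b=> n5
  n3 = 0 | (0 + 0) → deadlocked
  n4 = 0\{b,c} → deadlocked
  n5 = 0 → deadlocked
Bisimilarity quotient blocks:
  B0 = {m0, n0}
  B1 = {m1, n1}
  B2 = {m3, m4, m5, n3, n4, n5}
  B3 = {m2, n2}
m0 ∈ B0, n0 ∈ B0 → same block

P ~ Q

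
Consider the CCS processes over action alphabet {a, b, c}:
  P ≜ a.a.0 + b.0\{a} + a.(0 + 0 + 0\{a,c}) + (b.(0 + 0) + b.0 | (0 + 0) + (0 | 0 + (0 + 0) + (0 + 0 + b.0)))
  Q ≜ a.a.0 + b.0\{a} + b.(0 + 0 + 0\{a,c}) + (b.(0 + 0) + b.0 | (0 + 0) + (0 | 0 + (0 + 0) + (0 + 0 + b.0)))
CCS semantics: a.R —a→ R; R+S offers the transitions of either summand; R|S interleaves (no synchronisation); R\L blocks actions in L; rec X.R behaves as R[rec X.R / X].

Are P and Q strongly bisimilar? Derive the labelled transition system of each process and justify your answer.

P ≁ Q

LTS(P): 7 reachable states
  p0 = a.a.0 + b.0\{a} + a.(0 + 0 + 0\{a,c}) + (b.(0 + 0) + b.0 | (0 + 0) + (0 | 0 + (0 + 0) + (0 + 0 + b.0))) :: —a→ p1, —a→ p2, —b→ p3, —b→ p4, —b→ p5, —b→ p6
  p1 = 0 + 0 + 0\{a,c} :: stopped
  p2 = a.0 :: —a→ p3
  p3 = 0 :: stopped
  p4 = 0 + 0 :: stopped
  p5 = 0 | (0 + 0) :: stopped
  p6 = 0\{a} :: stopped
LTS(Q): 7 reachable states
  q0 = a.a.0 + b.0\{a} + b.(0 + 0 + 0\{a,c}) + (b.(0 + 0) + b.0 | (0 + 0) + (0 | 0 + (0 + 0) + (0 + 0 + b.0))) :: —a→ q1, —b→ q2, —b→ q3, —b→ q4, —b→ q5, —b→ q6
  q1 = a.0 :: —a→ q2
  q2 = 0 :: stopped
  q3 = 0 + 0 :: stopped
  q4 = 0 + 0 + 0\{a,c} :: stopped
  q5 = 0 | (0 + 0) :: stopped
  q6 = 0\{a} :: stopped
Bisimilarity quotient blocks:
  B0 = {p0}
  B1 = {p1, p3, p4, p5, p6, q2, q3, q4, q5, q6}
  B2 = {p2, q1}
  B3 = {q0}
p0 ∈ B0, q0 ∈ B3 → different blocks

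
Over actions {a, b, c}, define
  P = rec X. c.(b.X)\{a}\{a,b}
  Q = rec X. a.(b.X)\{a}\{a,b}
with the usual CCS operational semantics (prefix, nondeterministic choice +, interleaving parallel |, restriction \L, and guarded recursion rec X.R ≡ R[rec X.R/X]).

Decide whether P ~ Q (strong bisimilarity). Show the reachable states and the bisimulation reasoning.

P ≁ Q

P's transition system — 2 states:
  s0 = rec X. c.(b.X)\{a}\{a,b} has moves --c--▸ s1
  s1 = (b.(rec X. c.(b.X)\{a}\{a,b}))\{a}\{a,b} has moves ∅
Q's transition system — 2 states:
  t0 = rec X. a.(b.X)\{a}\{a,b} has moves --a--▸ t1
  t1 = (b.(rec X. a.(b.X)\{a}\{a,b}))\{a}\{a,b} has moves ∅
Bisimilarity quotient blocks:
  B0 = {s0}
  B1 = {s1, t1}
  B2 = {t0}
s0 ∈ B0, t0 ∈ B2 → different blocks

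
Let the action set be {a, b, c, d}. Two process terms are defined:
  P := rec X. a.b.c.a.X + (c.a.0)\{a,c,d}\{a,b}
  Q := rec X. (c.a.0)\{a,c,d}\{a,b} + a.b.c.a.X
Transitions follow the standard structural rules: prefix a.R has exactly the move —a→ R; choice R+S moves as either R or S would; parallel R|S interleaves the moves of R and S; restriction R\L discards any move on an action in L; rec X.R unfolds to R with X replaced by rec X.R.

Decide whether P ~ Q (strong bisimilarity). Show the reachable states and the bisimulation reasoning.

bisimilar

LTS(P): 4 reachable states
  u0 = rec X. a.b.c.a.X + (c.a.0)\{a,c,d}\{a,b} | ··a··> u1
  u1 = b.c.a.(rec X. a.b.c.a.X + (c.a.0)\{a,c,d}\{a,b}) | ··b··> u2
  u2 = c.a.(rec X. a.b.c.a.X + (c.a.0)\{a,c,d}\{a,b}) | ··c··> u3
  u3 = a.(rec X. a.b.c.a.X + (c.a.0)\{a,c,d}\{a,b}) | ··a··> u0
LTS(Q): 4 reachable states
  v0 = rec X. (c.a.0)\{a,c,d}\{a,b} + a.b.c.a.X | ··a··> v1
  v1 = b.c.a.(rec X. (c.a.0)\{a,c,d}\{a,b} + a.b.c.a.X) | ··b··> v2
  v2 = c.a.(rec X. (c.a.0)\{a,c,d}\{a,b} + a.b.c.a.X) | ··c··> v3
  v3 = a.(rec X. (c.a.0)\{a,c,d}\{a,b} + a.b.c.a.X) | ··a··> v0
Bisimilarity quotient blocks:
  B0 = {u0, v0}
  B1 = {u1, v1}
  B2 = {u2, v2}
  B3 = {u3, v3}
u0 ∈ B0, v0 ∈ B0 → same block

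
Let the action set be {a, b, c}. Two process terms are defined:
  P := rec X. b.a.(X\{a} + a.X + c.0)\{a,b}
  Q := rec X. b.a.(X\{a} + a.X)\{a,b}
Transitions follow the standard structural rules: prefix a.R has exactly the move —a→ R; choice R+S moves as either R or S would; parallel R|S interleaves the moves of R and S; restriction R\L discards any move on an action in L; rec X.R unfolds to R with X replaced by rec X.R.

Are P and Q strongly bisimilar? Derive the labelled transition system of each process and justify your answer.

LTS(P): 4 reachable states
  s0 = rec X. b.a.(X\{a} + a.X + c.0)\{a,b} has moves ··b··> s1
  s1 = a.((rec X. b.a.(X\{a} + a.X + c.0)\{a,b})\{a} + a.(rec X. b.a.(X\{a} + a.X + c.0)\{a,b}) + c.0)\{a,b} has moves ··a··> s2
  s2 = ((rec X. b.a.(X\{a} + a.X + c.0)\{a,b})\{a} + a.(rec X. b.a.(X\{a} + a.X + c.0)\{a,b}) + c.0)\{a,b} has moves ··c··> s3
  s3 = 0\{a,b} has moves ∅
LTS(Q): 3 reachable states
  t0 = rec X. b.a.(X\{a} + a.X)\{a,b} has moves ··b··> t1
  t1 = a.((rec X. b.a.(X\{a} + a.X)\{a,b})\{a} + a.(rec X. b.a.(X\{a} + a.X)\{a,b}))\{a,b} has moves ··a··> t2
  t2 = ((rec X. b.a.(X\{a} + a.X)\{a,b})\{a} + a.(rec X. b.a.(X\{a} + a.X)\{a,b}))\{a,b} has moves ∅
Coarsest stable partition (strong bisimilarity classes):
  B0 = {s0}
  B1 = {s1}
  B2 = {s2}
  B3 = {s3, t2}
  B4 = {t0}
  B5 = {t1}
s0 ∈ B0, t0 ∈ B4 → different blocks

P ≁ Q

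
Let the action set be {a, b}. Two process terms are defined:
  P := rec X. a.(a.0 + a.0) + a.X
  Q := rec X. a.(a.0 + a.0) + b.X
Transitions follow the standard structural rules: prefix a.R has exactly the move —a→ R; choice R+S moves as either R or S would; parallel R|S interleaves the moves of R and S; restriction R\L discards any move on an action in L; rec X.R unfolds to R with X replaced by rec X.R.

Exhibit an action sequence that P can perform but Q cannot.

P's transition system — 3 states:
  p0 = rec X. a.(a.0 + a.0) + a.X ⊢ ··a··> p0, ··a··> p1
  p1 = a.0 + a.0 ⊢ ··a··> p2
  p2 = 0 ⊢ deadlocked
Q's transition system — 3 states:
  q0 = rec X. a.(a.0 + a.0) + b.X ⊢ ··a··> q1, ··b··> q0
  q1 = a.0 + a.0 ⊢ ··a··> q2
  q2 = 0 ⊢ deadlocked
Run σ = ⟨aaa⟩ on P: start {p0}
  [1] a ⇒ {p0, p1}
  [2] a ⇒ {p0, p1, p2}
  [3] a ⇒ {p0, p1, p2}
  P completes σ.
Run σ = ⟨aaa⟩ on Q: start {q0}
  [1] a ⇒ {q1}
  [2] a ⇒ {q2}
  [3] a ⇒ no successor for Q

aaa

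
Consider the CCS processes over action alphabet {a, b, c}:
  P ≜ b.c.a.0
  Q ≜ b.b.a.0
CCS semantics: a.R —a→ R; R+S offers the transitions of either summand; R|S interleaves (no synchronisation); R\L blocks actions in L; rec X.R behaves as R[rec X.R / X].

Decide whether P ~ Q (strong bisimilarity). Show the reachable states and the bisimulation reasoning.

P's transition system — 4 states:
  p0 = b.c.a.0 ⊢ =b=> p1
  p1 = c.a.0 ⊢ =c=> p2
  p2 = a.0 ⊢ =a=> p3
  p3 = 0 ⊢ (no moves)
Q's transition system — 4 states:
  q0 = b.b.a.0 ⊢ =b=> q1
  q1 = b.a.0 ⊢ =b=> q2
  q2 = a.0 ⊢ =a=> q3
  q3 = 0 ⊢ (no moves)
Coarsest stable partition (strong bisimilarity classes):
  B0 = {p0}
  B1 = {p1}
  B2 = {p2, q2}
  B3 = {p3, q3}
  B4 = {q0}
  B5 = {q1}
p0 ∈ B0, q0 ∈ B4 → different blocks

P ≁ Q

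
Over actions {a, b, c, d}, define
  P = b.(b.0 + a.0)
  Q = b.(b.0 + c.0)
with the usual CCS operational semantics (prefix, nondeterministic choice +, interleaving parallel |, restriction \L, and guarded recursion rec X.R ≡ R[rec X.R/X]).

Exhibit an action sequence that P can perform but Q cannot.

LTS(P): 3 reachable states
  s0 = b.(b.0 + a.0) → ··b··> s1
  s1 = b.0 + a.0 → ··a··> s2, ··b··> s2
  s2 = 0 → ·
LTS(Q): 3 reachable states
  t0 = b.(b.0 + c.0) → ··b··> t1
  t1 = b.0 + c.0 → ··b··> t2, ··c··> t2
  t2 = 0 → ·
Run σ = ⟨ba⟩ on P: start {s0}
  after b @ step 1: {s1}
  after a @ step 2: {s2}
  ✓ P
Run σ = ⟨ba⟩ on Q: start {t0}
  after b @ step 1: {t1}
  after a @ step 2: no successor for Q

ba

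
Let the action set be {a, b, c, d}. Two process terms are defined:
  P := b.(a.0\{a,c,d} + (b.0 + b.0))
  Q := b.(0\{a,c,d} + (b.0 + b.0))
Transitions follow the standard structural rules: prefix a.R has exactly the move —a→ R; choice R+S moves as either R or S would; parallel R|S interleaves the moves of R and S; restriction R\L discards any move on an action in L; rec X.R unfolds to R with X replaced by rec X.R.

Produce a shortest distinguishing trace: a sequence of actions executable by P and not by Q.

P's transition system — 4 states:
  m0 = b.(a.0\{a,c,d} + (b.0 + b.0)) → -b-> m1
  m1 = a.0\{a,c,d} + (b.0 + b.0) → -a-> m2, -b-> m3
  m2 = 0\{a,c,d} → (no moves)
  m3 = 0 → (no moves)
Q's transition system — 3 states:
  n0 = b.(0\{a,c,d} + (b.0 + b.0)) → -b-> n1
  n1 = 0\{a,c,d} + (b.0 + b.0) → -b-> n2
  n2 = 0 → (no moves)
Trace ⟨ba⟩ through P, begin at {m0}:
  [1] b ⇒ {m1}
  [2] a ⇒ {m2}
  ✓ P
Trace ⟨ba⟩ through Q, begin at {n0}:
  [1] b ⇒ {n1}
  [2] a ⇒ no successor for Q

ba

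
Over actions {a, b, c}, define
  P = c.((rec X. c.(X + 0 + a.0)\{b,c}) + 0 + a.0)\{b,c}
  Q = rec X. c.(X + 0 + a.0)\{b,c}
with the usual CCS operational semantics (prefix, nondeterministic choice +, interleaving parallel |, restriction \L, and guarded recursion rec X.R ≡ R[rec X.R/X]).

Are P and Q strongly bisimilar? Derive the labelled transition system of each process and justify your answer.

YES

Reachable graph of P (3 states):
  m0 = c.((rec X. c.(X + 0 + a.0)\{b,c}) + 0 + a.0)\{b,c} → ··c··> m1
  m1 = ((rec X. c.(X + 0 + a.0)\{b,c}) + 0 + a.0)\{b,c} → ··a··> m2
  m2 = 0\{b,c} → ∅
Reachable graph of Q (3 states):
  n0 = rec X. c.(X + 0 + a.0)\{b,c} → ··c··> n1
  n1 = ((rec X. c.(X + 0 + a.0)\{b,c}) + 0 + a.0)\{b,c} → ··a··> n2
  n2 = 0\{b,c} → ∅
Coarsest stable partition (strong bisimilarity classes):
  B0 = {m0, n0}
  B1 = {m1, n1}
  B2 = {m2, n2}
m0 ∈ B0, n0 ∈ B0 → same block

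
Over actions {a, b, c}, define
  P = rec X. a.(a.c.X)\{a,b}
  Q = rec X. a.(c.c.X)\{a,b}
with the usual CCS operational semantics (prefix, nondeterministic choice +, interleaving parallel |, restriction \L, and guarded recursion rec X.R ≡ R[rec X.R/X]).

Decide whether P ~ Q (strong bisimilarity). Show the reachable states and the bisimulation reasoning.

NO

LTS(P): 2 reachable states
  u0 = rec X. a.(a.c.X)\{a,b} | -a-> u1
  u1 = (a.c.(rec X. a.(a.c.X)\{a,b}))\{a,b} | stopped
LTS(Q): 4 reachable states
  v0 = rec X. a.(c.c.X)\{a,b} | -a-> v1
  v1 = (c.c.(rec X. a.(c.c.X)\{a,b}))\{a,b} | -c-> v2
  v2 = (c.(rec X. a.(c.c.X)\{a,b}))\{a,b} | -c-> v3
  v3 = (rec X. a.(c.c.X)\{a,b})\{a,b} | stopped
Coarsest stable partition (strong bisimilarity classes):
  B0 = {u0}
  B1 = {u1, v3}
  B2 = {v0}
  B3 = {v1}
  B4 = {v2}
u0 ∈ B0, v0 ∈ B2 → different blocks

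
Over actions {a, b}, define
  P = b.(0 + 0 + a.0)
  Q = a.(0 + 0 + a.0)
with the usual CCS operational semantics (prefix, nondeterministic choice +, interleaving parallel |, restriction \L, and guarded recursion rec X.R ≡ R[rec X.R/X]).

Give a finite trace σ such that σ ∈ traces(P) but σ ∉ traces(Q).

LTS(P): 3 reachable states
  s0 = b.(0 + 0 + a.0) | =b=> s1
  s1 = 0 + 0 + a.0 | =a=> s2
  s2 = 0 | ∅
LTS(Q): 3 reachable states
  t0 = a.(0 + 0 + a.0) | =a=> t1
  t1 = 0 + 0 + a.0 | =a=> t2
  t2 = 0 | ∅
Trace ⟨b⟩ through P, begin at {s0}:
  [1] b ⇒ {s1}
  — P admits the full trace.
Trace ⟨b⟩ through Q, begin at {t0}:
  [1] b ⇒ no successor for Q

b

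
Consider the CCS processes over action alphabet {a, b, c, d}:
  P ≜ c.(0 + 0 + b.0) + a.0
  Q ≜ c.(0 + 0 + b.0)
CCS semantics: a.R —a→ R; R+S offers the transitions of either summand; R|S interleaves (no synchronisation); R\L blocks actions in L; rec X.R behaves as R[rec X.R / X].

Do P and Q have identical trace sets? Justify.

Reachable graph of P (3 states):
  p0 = c.(0 + 0 + b.0) + a.0 → ··a··> p1, ··c··> p2
  p1 = 0 → (no moves)
  p2 = 0 + 0 + b.0 → ··b··> p1
Reachable graph of Q (3 states):
  q0 = c.(0 + 0 + b.0) → ··c··> q1
  q1 = 0 + 0 + b.0 → ··b··> q2
  q2 = 0 → (no moves)
Run σ = ⟨a⟩ on P: start {p0}
  after a @ step 1: {p1}
  P completes σ.
Run σ = ⟨a⟩ on Q: start {q0}
  after a @ step 1: ∅  — Q cannot continue

traces(P) ≠ traces(Q) — witness ⟨a⟩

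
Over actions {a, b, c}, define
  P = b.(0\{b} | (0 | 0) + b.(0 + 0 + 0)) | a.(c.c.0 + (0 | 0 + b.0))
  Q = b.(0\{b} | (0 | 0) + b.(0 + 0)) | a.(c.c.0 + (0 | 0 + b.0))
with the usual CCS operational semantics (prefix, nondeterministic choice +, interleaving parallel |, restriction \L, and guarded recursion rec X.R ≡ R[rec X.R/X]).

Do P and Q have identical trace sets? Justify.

Reachable graph of P (12 states):
  p0 = b.(0\{b} | (0 | 0) + b.(0 + 0 + 0)) | a.(c.c.0 + (0 | 0 + b.0)) → -a-> p1, -b-> p2
  p1 = b.(0\{b} | (0 | 0) + b.(0 + 0 + 0)) | (c.c.0 + (0 | 0 + b.0)) → -b-> p3, -b-> p4, -c-> p5
  p2 = (0\{b} | (0 | 0) + b.(0 + 0 + 0)) | a.(c.c.0 + (0 | 0 + b.0)) → -a-> p3, -b-> p6
  p3 = (0\{b} | (0 | 0) + b.(0 + 0 + 0)) | (c.c.0 + (0 | 0 + b.0)) → -b-> p7, -b-> p8, -c-> p9
  p4 = b.(0\{b} | (0 | 0) + b.(0 + 0 + 0)) | 0 → -b-> p8
  p5 = b.(0\{b} | (0 | 0) + b.(0 + 0 + 0)) | c.0 → -b-> p9, -c-> p4
  p6 = (0 + 0 + 0) | a.(c.c.0 + (0 | 0 + b.0)) → -a-> p7
  p7 = (0 + 0 + 0) | (c.c.0 + (0 | 0 + b.0)) → -b-> p10, -c-> p11
  p8 = (0\{b} | (0 | 0) + b.(0 + 0 + 0)) | 0 → -b-> p10
  p9 = (0\{b} | (0 | 0) + b.(0 + 0 + 0)) | c.0 → -b-> p11, -c-> p8
  p10 = (0 + 0 + 0) | 0 → ·
  p11 = (0 + 0 + 0) | c.0 → -c-> p10
Reachable graph of Q (12 states):
  q0 = b.(0\{b} | (0 | 0) + b.(0 + 0)) | a.(c.c.0 + (0 | 0 + b.0)) → -a-> q1, -b-> q2
  q1 = b.(0\{b} | (0 | 0) + b.(0 + 0)) | (c.c.0 + (0 | 0 + b.0)) → -b-> q3, -b-> q4, -c-> q5
  q2 = (0\{b} | (0 | 0) + b.(0 + 0)) | a.(c.c.0 + (0 | 0 + b.0)) → -a-> q3, -b-> q6
  q3 = (0\{b} | (0 | 0) + b.(0 + 0)) | (c.c.0 + (0 | 0 + b.0)) → -b-> q7, -b-> q8, -c-> q9
  q4 = b.(0\{b} | (0 | 0) + b.(0 + 0)) | 0 → -b-> q8
  q5 = b.(0\{b} | (0 | 0) + b.(0 + 0)) | c.0 → -b-> q9, -c-> q4
  q6 = (0 + 0) | a.(c.c.0 + (0 | 0 + b.0)) → -a-> q7
  q7 = (0 + 0) | (c.c.0 + (0 | 0 + b.0)) → -b-> q10, -c-> q11
  q8 = (0\{b} | (0 | 0) + b.(0 + 0)) | 0 → -b-> q10
  q9 = (0\{b} | (0 | 0) + b.(0 + 0)) | c.0 → -b-> q11, -c-> q8
  q10 = (0 + 0) | 0 → ·
  q11 = (0 + 0) | c.0 → -c-> q10
Partition-refinement fixed point:
  B0 = {p0, q0}
  B1 = {p1, q1}
  B2 = {p4, q4}
  B3 = {p8, q8}
  B4 = {p10, q10}
  B5 = {p5, q5}
  B6 = {p9, q9}
  B7 = {p11, q11}
  B8 = {p3, q3}
  B9 = {p7, q7}
  B10 = {p2, q2}
  B11 = {p6, q6}
p0 ∈ B0, q0 ∈ B0 → same block
Bisimilar ⇒ trace-equivalent.

YES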